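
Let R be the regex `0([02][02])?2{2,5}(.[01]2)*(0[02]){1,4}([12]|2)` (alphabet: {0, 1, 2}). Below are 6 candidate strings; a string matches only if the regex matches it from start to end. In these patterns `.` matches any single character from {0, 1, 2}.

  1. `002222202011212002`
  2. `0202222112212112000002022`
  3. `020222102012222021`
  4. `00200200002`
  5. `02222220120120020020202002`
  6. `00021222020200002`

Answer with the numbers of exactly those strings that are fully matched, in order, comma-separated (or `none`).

1 → no match
2 → match
3 → no match
4 → no match
5 → match
6 → no match

2, 5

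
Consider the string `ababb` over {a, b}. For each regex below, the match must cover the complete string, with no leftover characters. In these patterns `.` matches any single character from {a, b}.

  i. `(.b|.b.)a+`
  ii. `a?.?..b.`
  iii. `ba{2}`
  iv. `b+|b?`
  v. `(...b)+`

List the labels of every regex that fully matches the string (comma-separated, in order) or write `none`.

ii

i → no match — must end with `a`
ii → match
iii → no match — must start with `ba`
iv → no match
v → no match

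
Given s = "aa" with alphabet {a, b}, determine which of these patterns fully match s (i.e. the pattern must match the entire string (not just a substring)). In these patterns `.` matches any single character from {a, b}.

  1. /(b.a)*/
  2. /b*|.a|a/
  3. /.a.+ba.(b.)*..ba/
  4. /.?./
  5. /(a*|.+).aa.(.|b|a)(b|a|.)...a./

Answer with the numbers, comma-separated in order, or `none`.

2, 4

1 → no match
2 → match
3 → no match — must end with "ba"
4 → match
5 → no match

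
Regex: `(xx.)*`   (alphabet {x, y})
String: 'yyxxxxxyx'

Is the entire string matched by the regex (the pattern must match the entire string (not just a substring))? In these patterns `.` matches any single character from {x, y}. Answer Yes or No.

No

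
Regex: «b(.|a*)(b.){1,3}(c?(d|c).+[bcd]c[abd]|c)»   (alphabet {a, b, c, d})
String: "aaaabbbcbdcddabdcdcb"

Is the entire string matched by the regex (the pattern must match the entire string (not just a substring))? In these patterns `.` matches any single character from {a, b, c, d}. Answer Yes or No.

Every match must start with "b", but "aaaabbbcbdcddabdcdcb" does not.

No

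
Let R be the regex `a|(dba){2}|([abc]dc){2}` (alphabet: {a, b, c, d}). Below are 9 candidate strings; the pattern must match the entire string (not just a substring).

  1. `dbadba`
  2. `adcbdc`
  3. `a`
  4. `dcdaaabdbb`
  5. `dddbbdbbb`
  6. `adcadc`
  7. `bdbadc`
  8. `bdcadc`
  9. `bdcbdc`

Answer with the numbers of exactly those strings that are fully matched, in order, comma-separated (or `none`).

1 → match
2 → match
3 → match
4 → no match
5 → no match
6 → match
7 → no match
8 → match
9 → match

1, 2, 3, 6, 8, 9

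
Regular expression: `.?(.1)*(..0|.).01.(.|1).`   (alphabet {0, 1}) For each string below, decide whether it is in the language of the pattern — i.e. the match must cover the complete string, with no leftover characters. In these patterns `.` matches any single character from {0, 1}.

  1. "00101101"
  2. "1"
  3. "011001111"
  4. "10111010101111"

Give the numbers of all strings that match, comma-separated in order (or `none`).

1 → match
2 → no match
3 → match
4 → match

1, 3, 4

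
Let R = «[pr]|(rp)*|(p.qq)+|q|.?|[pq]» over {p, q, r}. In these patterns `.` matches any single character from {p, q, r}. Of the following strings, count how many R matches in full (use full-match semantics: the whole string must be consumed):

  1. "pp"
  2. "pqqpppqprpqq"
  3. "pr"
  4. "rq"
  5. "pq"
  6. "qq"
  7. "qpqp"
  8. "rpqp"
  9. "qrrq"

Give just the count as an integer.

1. "pp" → no match
2. "pqqpppqprpqq" → no match
3. "pr" → no match
4. "rq" → no match
5. "pq" → no match
6. "qq" → no match
7. "qpqp" → no match
8. "rpqp" → no match
9. "qrrq" → no match
Total matched: 0

0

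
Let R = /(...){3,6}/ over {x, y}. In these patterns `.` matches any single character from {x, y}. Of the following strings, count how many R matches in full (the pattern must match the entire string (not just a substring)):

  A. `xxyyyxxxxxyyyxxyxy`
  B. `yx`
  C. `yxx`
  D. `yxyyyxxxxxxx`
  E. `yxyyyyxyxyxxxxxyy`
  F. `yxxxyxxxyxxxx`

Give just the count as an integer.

2

A → match
B → no match
C → no match
D → match
E → no match
F → no match
Total matched: 2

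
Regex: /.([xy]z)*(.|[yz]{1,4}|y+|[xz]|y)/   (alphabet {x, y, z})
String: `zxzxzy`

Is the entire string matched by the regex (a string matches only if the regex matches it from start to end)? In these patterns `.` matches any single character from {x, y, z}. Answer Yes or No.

Yes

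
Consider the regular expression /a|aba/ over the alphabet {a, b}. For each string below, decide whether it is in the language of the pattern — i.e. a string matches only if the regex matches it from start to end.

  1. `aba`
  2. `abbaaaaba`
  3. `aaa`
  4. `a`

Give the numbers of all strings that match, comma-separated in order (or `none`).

1, 4

1 → match
2 → no match
3 → no match
4 → match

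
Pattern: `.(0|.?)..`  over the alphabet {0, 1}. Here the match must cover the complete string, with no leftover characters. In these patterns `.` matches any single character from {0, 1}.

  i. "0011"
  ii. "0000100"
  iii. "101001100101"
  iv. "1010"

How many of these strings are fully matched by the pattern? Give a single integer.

i → match
ii → no match
iii → no match
iv → match
Total matched: 2

2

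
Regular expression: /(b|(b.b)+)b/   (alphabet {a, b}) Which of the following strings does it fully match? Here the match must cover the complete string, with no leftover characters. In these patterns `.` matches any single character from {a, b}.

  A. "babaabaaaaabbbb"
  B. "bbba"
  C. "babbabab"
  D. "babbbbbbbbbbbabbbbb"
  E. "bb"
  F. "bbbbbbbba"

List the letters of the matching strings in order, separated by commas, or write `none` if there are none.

D, E

A → no match
B. "bbba" → no match — must end with "bb"
C. "babbabab" → no match — must end with "bb"
D → match
E. "bb" → match
F. "bbbbbbbba" → no match — must end with "bb"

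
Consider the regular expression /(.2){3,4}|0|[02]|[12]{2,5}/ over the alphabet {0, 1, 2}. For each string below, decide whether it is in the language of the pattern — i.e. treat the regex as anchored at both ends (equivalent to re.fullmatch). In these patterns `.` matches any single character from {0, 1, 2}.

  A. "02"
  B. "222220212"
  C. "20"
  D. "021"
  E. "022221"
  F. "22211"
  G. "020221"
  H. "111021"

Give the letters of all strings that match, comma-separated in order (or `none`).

F

A → no match
B → no match
C → no match
D → no match
E → no match
F → match
G → no match
H → no match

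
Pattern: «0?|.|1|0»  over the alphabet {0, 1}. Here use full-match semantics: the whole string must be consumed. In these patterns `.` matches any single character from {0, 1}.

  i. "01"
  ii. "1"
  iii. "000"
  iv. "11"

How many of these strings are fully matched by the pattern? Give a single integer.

i → no match
ii → match
iii → no match
iv → no match
Total matched: 1

1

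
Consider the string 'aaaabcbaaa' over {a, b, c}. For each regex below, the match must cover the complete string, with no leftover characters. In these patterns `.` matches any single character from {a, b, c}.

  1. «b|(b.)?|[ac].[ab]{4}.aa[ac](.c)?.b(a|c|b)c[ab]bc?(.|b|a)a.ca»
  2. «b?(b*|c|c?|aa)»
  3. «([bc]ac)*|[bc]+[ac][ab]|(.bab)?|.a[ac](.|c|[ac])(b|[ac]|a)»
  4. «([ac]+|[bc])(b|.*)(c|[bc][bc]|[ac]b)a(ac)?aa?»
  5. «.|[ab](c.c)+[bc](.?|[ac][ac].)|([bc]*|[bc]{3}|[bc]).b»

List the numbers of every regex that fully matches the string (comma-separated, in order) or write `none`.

4

1 → no match
2 → no match
3 → no match
4 → match
5 → no match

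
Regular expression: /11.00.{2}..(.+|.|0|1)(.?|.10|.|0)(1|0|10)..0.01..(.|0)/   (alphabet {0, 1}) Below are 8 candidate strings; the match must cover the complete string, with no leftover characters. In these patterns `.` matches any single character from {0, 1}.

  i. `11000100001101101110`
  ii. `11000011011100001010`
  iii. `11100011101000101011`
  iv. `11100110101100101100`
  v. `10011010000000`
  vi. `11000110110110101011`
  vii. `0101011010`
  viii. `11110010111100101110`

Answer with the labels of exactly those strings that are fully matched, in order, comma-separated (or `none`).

ii, iii, iv, vi

i → no match
ii → match
iii → match
iv → match
v → no match — must start with `11`
vi → match
vii. `0101011010` → no match — must start with `11`
viii → no match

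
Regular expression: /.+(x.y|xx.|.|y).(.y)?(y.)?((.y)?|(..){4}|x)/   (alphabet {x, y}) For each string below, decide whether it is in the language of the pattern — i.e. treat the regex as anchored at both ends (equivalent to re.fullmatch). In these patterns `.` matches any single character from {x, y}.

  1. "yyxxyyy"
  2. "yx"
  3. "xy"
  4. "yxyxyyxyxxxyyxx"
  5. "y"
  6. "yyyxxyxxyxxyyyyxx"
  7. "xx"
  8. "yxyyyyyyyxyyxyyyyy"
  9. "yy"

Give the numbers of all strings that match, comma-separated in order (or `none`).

1, 4, 6, 8

1 → match
2 → no match
3 → no match
4 → match
5 → no match
6 → match
7 → no match
8 → match
9 → no match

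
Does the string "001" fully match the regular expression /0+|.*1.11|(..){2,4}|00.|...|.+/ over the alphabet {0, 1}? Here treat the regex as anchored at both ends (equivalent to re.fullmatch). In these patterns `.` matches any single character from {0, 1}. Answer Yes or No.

Yes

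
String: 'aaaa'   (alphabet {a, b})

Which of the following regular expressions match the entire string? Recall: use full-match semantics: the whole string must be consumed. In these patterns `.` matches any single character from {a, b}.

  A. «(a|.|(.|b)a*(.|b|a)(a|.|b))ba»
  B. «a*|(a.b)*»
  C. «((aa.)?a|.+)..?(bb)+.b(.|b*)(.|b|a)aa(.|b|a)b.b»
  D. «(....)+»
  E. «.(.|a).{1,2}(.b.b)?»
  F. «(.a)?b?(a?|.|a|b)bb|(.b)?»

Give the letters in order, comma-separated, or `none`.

B, D, E

A → no match — must end with 'ba'
B → match
C → no match — must end with 'b'
D → match
E → match
F → no match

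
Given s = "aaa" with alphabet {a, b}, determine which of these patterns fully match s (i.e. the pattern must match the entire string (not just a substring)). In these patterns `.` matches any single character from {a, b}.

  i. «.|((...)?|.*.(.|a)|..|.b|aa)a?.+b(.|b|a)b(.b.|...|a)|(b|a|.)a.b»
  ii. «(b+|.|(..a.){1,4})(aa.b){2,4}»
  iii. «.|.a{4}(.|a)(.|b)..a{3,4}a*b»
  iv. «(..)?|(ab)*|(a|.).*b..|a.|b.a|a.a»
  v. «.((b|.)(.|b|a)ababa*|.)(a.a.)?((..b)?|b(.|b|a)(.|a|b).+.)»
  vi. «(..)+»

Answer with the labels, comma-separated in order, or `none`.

i → no match
ii → no match — must end with "b"
iii → no match
iv → match
v → no match
vi → no match

iv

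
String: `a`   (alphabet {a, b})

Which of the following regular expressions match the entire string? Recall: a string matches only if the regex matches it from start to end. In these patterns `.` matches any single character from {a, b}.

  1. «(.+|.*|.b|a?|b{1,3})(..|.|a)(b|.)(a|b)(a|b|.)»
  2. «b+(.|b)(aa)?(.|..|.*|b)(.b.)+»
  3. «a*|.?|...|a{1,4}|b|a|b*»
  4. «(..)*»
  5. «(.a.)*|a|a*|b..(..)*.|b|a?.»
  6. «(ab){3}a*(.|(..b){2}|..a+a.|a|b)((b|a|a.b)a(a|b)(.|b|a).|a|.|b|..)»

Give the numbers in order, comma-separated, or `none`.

3, 5

1 → no match
2 → no match — must start with `b`
3 → match
4 → no match
5 → match
6 → no match — must start with `ab`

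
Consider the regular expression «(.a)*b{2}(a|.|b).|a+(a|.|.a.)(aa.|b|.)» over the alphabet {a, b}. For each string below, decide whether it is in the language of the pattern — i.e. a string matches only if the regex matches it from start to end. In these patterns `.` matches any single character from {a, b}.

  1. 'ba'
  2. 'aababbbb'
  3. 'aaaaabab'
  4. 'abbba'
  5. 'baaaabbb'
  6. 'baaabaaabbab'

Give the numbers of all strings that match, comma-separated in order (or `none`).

2, 6

1 → no match
2 → match
3 → no match
4 → no match
5 → no match
6 → match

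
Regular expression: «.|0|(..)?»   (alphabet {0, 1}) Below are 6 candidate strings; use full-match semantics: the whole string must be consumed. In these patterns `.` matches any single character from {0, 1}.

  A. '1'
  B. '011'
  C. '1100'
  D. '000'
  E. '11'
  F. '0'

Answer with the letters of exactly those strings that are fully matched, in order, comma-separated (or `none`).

A → match
B → no match
C → no match
D → no match
E → match
F → match

A, E, F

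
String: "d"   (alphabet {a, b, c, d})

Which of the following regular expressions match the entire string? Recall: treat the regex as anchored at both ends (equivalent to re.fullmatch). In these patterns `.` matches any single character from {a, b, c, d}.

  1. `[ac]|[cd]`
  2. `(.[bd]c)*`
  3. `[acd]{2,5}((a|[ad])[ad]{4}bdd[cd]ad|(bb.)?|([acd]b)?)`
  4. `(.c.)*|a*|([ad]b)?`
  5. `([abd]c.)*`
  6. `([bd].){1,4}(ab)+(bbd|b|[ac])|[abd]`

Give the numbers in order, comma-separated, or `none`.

1, 6

1 → match
2 → no match
3 → no match
4 → no match
5 → no match
6 → match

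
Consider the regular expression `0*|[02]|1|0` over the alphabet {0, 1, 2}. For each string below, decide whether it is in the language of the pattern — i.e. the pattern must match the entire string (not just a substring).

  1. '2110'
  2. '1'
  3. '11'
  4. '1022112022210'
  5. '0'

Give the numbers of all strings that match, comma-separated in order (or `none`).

1 → no match
2 → match
3 → no match
4 → no match
5 → match

2, 5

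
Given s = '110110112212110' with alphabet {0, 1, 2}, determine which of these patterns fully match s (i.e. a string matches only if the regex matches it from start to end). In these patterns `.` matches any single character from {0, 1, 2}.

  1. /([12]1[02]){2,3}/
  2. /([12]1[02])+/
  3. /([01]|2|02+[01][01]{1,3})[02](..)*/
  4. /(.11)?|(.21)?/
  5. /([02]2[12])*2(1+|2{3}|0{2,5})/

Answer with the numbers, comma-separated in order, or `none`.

2

1 → no match
2 → match
3 → no match
4 → no match
5 → no match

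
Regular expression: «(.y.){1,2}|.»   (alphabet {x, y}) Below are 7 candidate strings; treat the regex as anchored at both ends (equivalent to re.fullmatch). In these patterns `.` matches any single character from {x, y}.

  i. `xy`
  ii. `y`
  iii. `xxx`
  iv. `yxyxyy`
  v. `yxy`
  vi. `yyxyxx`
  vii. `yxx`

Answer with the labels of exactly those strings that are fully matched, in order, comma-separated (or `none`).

i → no match
ii → match
iii → no match
iv → no match
v → no match
vi → no match
vii → no match

ii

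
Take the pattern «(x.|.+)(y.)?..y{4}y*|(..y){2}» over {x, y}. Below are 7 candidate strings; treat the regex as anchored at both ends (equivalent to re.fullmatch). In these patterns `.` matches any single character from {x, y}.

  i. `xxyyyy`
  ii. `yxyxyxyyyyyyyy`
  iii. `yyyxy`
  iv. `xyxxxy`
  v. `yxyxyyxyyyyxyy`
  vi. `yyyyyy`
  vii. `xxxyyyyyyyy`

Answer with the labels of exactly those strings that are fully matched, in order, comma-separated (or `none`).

i → match
ii → match
iii → no match
iv → no match
v → no match
vi → match
vii → match

i, ii, vi, vii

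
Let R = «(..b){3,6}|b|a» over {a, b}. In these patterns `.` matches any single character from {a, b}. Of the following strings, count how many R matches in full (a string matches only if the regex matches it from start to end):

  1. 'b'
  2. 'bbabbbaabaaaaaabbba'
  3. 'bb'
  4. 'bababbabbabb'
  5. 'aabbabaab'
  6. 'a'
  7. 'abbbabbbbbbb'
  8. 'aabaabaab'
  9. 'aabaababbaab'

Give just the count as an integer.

1 → match
2 → no match
3 → no match
4 → match
5 → match
6 → match
7 → match
8 → match
9 → match
Total matched: 7

7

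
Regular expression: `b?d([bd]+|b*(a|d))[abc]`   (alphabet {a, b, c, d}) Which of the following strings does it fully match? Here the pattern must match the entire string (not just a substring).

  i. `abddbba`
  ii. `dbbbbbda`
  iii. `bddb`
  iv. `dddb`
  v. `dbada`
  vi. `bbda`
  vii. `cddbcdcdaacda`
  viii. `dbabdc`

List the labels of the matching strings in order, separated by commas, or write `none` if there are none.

ii, iii, iv

i → no match
ii → match
iii → match
iv → match
v → no match
vi → no match
vii → no match
viii → no match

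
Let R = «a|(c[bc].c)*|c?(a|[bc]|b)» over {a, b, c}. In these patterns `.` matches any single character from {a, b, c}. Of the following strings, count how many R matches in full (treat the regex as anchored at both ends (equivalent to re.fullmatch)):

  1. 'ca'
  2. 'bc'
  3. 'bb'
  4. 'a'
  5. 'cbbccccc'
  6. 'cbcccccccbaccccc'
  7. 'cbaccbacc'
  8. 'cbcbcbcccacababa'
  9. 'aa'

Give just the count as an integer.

4

1 → match
2 → no match
3 → no match
4 → match
5 → match
6 → match
7 → no match
8 → no match
9 → no match
Total matched: 4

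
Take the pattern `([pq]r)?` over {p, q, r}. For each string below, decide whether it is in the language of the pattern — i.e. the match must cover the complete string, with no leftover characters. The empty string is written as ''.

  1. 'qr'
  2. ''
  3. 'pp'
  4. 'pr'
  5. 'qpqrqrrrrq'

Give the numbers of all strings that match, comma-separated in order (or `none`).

1 → match
2 → match
3 → no match
4 → match
5 → no match

1, 2, 4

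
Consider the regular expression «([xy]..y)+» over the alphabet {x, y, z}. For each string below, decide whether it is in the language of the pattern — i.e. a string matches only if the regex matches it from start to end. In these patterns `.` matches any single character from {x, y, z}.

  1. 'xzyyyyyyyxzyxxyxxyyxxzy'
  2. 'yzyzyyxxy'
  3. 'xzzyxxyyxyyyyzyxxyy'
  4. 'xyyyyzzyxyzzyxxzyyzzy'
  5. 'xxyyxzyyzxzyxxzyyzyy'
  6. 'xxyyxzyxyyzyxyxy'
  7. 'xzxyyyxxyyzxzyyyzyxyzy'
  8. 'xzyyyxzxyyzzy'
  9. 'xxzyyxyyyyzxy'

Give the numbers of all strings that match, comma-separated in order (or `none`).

none

1 → no match
2. 'yzyzyyxxy' → no match
3 → no match
4 → no match
5 → no match
6 → no match
7 → no match
8 → no match
9 → no match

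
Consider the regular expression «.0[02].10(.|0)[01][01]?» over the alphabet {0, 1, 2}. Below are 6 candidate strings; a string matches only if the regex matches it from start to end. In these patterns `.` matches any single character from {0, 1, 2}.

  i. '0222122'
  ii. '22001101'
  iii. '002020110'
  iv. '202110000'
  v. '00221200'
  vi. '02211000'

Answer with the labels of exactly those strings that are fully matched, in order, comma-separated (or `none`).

iv

i → no match
ii → no match
iii → no match
iv → match
v → no match
vi → no match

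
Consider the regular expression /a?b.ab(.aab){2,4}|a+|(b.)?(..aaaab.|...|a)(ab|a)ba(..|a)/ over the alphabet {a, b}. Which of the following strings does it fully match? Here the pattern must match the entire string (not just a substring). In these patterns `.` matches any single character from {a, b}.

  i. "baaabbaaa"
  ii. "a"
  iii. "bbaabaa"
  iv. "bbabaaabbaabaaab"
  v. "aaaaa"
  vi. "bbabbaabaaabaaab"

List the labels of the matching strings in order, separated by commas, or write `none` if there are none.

i → match
ii → match
iii → match
iv → match
v → match
vi → match

i, ii, iii, iv, v, vi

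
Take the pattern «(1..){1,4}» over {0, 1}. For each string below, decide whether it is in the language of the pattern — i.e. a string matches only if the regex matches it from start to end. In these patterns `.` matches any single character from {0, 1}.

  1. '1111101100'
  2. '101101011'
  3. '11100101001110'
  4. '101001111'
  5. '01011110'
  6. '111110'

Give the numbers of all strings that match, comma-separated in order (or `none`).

1. '1111101100' → no match
2. '101101011' → no match
3 → no match
4. '101001111' → no match
5. '01011110' → no match — must start with '1'
6. '111110' → match

6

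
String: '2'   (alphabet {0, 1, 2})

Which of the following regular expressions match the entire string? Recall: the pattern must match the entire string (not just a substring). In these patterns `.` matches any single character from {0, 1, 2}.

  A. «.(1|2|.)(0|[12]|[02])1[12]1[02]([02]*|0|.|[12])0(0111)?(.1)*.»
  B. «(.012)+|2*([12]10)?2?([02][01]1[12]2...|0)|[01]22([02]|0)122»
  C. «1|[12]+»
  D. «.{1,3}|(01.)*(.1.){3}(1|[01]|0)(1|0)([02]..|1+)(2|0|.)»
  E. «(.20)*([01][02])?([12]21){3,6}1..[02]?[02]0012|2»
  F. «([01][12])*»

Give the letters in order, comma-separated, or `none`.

A → no match
B → no match
C → match
D → match
E → match
F → no match

C, D, E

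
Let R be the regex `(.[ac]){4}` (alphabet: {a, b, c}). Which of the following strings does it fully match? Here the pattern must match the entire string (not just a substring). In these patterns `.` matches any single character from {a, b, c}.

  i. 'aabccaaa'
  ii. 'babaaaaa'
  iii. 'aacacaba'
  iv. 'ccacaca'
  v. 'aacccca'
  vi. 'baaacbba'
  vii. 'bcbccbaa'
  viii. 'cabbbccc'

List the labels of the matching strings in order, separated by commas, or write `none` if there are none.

i → match
ii → match
iii → match
iv → no match
v → no match
vi → no match
vii → no match
viii → no match

i, ii, iii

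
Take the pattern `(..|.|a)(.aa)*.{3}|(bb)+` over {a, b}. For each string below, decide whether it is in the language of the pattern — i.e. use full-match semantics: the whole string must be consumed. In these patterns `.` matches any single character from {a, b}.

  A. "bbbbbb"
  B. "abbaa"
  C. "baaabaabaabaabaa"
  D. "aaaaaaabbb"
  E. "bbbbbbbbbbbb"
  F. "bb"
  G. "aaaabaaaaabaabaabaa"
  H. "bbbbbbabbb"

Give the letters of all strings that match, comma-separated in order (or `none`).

A. "bbbbbb" → match
B. "abbaa" → match
C → match
D. "aaaaaaabbb" → match
E. "bbbbbbbbbbbb" → match
F. "bb" → match
G → match
H. "bbbbbbabbb" → no match

A, B, C, D, E, F, G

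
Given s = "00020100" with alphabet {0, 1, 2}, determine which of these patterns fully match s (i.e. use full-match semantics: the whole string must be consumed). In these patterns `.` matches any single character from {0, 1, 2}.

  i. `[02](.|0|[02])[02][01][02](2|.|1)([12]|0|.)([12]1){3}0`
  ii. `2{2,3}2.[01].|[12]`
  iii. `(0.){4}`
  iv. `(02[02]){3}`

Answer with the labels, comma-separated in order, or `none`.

iii

i → no match — must end with "10"
ii → no match
iii → match
iv → no match — must start with "02"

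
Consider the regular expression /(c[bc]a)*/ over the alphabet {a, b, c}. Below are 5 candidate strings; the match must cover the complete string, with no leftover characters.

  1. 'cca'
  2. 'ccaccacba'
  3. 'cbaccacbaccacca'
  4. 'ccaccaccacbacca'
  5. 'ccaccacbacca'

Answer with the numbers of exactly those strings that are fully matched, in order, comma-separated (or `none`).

1, 2, 3, 4, 5

1. 'cca' → match
2. 'ccaccacba' → match
3 → match
4 → match
5. 'ccaccacbacca' → match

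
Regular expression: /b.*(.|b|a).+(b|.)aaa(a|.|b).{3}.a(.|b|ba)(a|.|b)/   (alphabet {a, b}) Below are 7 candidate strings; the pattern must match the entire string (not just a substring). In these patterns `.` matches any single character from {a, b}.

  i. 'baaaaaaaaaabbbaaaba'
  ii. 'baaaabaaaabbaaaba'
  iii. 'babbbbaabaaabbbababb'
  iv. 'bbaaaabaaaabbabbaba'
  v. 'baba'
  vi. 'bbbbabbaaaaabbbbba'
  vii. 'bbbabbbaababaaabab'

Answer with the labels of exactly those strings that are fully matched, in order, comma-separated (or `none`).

i → match
ii → match
iii → match
iv → match
v. 'baba' → no match
vi → no match
vii → no match

i, ii, iii, iv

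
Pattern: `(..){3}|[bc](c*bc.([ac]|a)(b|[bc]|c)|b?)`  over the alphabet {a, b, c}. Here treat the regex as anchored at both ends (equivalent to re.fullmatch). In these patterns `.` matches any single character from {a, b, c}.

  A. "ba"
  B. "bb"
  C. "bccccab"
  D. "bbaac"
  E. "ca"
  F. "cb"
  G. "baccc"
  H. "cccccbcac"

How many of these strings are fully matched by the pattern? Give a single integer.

2

A. "ba" → no match
B. "bb" → match
C. "bccccab" → no match
D. "bbaac" → no match
E. "ca" → no match
F. "cb" → match
G. "baccc" → no match
H. "cccccbcac" → no match
Total matched: 2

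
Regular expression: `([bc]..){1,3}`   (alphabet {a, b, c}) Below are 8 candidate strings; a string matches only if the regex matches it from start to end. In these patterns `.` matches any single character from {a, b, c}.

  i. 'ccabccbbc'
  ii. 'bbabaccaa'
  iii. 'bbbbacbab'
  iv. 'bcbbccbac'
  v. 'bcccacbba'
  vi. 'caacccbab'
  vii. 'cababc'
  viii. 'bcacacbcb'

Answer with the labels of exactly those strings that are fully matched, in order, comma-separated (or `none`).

i, ii, iii, iv, v, vi, viii

i → match
ii → match
iii → match
iv → match
v → match
vi → match
vii → no match
viii → match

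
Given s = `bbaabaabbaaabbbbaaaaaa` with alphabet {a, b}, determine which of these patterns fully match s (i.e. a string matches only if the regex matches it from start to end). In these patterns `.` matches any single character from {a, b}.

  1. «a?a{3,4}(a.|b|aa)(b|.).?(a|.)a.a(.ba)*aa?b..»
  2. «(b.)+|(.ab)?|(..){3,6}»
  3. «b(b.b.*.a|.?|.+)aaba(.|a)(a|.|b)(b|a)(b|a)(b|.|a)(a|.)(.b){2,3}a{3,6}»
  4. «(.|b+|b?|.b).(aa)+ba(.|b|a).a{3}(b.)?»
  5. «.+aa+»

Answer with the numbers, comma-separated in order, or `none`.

1 → no match
2 → no match
3 → match
4 → no match
5 → match

3, 5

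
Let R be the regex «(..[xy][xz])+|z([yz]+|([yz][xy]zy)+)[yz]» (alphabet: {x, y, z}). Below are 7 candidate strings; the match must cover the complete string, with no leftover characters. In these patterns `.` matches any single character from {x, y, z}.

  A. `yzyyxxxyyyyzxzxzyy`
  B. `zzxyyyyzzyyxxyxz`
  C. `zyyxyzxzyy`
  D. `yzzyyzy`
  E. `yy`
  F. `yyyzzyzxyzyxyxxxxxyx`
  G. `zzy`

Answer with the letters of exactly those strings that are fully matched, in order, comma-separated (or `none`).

A → no match
B → no match
C. `zyyxyzxzyy` → no match
D. `yzzyyzy` → no match
E. `yy` → no match
F → no match
G. `zzy` → match

G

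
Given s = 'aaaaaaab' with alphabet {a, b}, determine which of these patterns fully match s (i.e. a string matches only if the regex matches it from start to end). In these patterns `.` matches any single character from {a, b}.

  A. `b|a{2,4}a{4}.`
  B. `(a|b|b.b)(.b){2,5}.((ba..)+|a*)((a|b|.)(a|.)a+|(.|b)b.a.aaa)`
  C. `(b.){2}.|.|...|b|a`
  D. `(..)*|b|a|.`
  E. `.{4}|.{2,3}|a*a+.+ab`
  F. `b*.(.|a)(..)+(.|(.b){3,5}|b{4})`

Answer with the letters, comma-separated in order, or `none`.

A, D, E

A → match
B → no match
C → no match
D → match
E → match
F → no match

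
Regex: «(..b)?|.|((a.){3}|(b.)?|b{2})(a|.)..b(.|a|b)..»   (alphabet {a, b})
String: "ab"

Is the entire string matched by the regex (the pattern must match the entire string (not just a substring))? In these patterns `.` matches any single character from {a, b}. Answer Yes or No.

No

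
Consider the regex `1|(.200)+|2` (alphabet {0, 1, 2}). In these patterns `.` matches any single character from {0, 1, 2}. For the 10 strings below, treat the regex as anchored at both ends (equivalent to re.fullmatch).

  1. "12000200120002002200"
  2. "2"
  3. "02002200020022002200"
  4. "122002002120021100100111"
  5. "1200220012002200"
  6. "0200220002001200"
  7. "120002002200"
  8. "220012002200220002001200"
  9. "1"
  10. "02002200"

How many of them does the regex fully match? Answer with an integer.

1 → match
2. "2" → match
3 → match
4 → no match
5 → match
6 → match
7. "120002002200" → match
8 → match
9. "1" → match
10. "02002200" → match
Total matched: 9

9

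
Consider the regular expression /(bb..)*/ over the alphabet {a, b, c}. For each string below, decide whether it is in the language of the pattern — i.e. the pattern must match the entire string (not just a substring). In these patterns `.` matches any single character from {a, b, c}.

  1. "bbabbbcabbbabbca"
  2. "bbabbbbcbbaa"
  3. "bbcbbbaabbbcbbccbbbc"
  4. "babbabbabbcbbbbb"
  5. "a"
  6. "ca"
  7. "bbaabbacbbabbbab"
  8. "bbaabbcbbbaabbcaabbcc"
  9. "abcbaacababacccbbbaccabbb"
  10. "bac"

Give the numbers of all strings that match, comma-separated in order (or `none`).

1 → match
2 → match
3 → match
4 → no match
5 → no match
6 → no match
7 → match
8 → no match
9 → no match
10 → no match

1, 2, 3, 7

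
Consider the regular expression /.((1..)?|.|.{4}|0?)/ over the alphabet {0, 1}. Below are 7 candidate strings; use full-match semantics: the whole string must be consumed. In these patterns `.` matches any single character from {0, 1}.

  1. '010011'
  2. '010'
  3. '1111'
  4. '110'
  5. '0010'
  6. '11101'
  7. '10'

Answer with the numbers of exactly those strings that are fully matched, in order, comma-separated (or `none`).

1 → no match
2 → no match
3 → match
4 → no match
5 → no match
6 → match
7 → match

3, 6, 7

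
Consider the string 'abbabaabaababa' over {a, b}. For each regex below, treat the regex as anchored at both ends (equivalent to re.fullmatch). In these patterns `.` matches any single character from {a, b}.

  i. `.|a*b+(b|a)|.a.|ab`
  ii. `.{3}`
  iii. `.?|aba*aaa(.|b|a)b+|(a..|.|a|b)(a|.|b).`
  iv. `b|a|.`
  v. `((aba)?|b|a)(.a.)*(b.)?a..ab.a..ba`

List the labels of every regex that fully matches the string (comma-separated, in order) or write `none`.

v

i → no match
ii → no match
iii → no match
iv → no match
v → match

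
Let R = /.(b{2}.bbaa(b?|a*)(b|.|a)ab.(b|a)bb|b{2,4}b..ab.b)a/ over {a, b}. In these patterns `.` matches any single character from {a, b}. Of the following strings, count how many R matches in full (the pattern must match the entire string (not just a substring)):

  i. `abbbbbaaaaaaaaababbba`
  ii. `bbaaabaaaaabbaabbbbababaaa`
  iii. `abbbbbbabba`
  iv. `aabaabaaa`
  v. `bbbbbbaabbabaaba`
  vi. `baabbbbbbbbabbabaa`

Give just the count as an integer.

1

i → match
ii → no match
iii → no match
iv → no match
v → no match
vi → no match
Total matched: 1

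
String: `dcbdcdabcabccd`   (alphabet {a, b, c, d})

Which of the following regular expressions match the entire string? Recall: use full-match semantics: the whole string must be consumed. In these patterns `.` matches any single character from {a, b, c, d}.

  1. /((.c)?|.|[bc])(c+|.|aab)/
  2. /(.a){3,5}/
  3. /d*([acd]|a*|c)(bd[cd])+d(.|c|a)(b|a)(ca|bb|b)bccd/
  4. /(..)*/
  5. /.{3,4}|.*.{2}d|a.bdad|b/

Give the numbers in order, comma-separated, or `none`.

3, 4, 5

1 → no match
2 → no match — must end with `a`
3 → match
4 → match
5 → match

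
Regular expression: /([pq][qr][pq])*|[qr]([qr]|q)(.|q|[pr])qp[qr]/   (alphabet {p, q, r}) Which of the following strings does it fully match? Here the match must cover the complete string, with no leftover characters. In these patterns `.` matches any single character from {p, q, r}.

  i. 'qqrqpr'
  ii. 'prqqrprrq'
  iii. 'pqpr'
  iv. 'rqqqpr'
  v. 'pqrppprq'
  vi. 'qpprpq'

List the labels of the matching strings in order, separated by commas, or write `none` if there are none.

i, iv

i → match
ii → no match
iii → no match
iv → match
v → no match
vi → no match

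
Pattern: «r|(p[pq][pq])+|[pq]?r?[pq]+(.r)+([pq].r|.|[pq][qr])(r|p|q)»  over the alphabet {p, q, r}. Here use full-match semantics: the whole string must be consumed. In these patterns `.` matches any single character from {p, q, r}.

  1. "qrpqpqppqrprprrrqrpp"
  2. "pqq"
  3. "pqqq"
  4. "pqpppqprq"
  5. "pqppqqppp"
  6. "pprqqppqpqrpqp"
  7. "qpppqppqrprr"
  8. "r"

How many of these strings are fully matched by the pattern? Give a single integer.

1 → match
2 → match
3 → no match
4 → no match
5 → match
6 → no match
7 → match
8 → match
Total matched: 5

5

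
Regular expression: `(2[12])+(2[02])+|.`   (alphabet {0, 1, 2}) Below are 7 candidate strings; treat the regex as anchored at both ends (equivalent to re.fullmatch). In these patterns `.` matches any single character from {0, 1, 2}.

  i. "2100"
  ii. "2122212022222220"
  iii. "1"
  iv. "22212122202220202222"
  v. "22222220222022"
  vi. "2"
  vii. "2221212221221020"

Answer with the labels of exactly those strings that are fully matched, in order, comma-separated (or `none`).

i. "2100" → no match
ii → match
iii. "1" → match
iv → match
v → match
vi. "2" → match
vii → no match

ii, iii, iv, v, vi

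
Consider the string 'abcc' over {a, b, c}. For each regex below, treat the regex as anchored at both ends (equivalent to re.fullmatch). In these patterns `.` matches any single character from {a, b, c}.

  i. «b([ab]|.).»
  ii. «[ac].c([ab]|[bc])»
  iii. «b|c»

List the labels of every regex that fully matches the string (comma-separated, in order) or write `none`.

ii

i → no match — must start with 'b'
ii → match
iii → no match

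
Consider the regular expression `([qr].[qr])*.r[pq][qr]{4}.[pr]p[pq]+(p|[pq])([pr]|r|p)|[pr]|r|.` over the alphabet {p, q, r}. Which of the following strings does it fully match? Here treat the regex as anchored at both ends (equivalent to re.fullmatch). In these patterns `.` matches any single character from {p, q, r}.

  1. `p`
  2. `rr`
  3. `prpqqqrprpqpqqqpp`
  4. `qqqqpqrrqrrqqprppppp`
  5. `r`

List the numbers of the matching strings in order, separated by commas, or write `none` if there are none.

1, 3, 4, 5

1 → match
2 → no match
3 → match
4 → match
5 → match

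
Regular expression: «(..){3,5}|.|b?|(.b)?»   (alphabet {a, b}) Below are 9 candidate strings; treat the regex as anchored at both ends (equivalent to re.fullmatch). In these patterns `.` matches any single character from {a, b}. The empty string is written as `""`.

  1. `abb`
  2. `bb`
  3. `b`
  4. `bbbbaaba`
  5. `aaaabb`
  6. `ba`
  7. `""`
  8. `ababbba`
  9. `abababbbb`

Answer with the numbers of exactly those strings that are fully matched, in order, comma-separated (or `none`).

2, 3, 4, 5, 7

1 → no match
2 → match
3 → match
4 → match
5 → match
6 → no match
7 → match
8 → no match
9 → no match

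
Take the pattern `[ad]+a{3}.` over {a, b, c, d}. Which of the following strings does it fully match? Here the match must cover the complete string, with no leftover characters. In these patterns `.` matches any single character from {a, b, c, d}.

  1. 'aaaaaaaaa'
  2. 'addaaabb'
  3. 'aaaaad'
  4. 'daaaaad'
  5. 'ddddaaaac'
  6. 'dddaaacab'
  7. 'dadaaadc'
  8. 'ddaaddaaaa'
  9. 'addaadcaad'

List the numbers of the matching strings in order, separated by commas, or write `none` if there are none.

1 → match
2 → no match
3 → match
4 → match
5 → match
6 → no match
7 → no match
8 → match
9 → no match

1, 3, 4, 5, 8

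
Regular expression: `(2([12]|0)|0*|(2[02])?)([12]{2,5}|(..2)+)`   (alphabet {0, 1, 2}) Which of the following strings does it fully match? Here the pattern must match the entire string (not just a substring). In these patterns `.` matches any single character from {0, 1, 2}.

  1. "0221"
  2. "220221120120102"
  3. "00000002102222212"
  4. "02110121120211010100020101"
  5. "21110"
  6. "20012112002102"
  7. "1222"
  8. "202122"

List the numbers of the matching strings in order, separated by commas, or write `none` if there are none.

1. "0221" → match
2 → no match
3 → match
4 → no match
5. "21110" → no match
6 → match
7. "1222" → match
8. "202122" → match

1, 3, 6, 7, 8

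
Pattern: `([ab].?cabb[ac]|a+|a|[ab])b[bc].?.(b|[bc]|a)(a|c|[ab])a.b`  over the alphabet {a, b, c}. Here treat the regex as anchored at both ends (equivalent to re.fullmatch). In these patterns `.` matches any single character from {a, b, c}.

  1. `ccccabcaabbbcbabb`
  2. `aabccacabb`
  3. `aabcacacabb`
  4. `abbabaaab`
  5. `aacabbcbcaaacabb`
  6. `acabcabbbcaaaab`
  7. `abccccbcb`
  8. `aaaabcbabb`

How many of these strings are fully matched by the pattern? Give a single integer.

4

1 → no match
2 → match
3 → match
4 → match
5 → match
6 → no match
7 → no match
8 → no match
Total matched: 4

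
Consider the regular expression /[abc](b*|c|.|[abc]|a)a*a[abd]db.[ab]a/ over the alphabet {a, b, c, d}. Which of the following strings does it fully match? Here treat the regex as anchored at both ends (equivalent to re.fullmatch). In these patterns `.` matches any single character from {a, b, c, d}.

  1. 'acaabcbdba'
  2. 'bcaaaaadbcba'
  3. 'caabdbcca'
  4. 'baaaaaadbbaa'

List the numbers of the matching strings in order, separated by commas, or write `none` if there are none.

1. 'acaabcbdba' → no match
2. 'bcaaaaadbcba' → match
3. 'caabdbcca' → no match
4. 'baaaaaadbbaa' → match

2, 4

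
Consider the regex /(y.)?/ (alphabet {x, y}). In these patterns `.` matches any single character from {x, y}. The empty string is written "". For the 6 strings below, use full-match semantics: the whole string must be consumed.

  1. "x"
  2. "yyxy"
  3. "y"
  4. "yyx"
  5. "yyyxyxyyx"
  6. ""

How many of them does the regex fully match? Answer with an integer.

1 → no match
2 → no match
3 → no match
4 → no match
5 → no match
6 → match
Total matched: 1

1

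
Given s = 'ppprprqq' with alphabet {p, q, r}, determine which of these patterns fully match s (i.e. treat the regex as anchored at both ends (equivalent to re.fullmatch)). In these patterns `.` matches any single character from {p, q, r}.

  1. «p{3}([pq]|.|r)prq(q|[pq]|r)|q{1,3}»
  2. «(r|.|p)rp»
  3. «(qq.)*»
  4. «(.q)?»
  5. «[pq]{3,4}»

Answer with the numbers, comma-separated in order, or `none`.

1 → match
2 → no match — must end with 'rp'
3 → no match
4 → no match
5 → no match

1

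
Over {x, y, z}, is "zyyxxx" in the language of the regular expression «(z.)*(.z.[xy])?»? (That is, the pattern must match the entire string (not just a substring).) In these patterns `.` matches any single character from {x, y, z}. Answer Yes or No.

No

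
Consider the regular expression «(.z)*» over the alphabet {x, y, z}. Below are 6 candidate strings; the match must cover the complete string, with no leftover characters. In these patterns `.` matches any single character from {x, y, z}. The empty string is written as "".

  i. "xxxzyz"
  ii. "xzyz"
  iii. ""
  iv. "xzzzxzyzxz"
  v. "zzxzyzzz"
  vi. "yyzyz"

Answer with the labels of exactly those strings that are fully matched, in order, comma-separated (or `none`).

i → no match
ii → match
iii → match
iv → match
v → match
vi → no match

ii, iii, iv, v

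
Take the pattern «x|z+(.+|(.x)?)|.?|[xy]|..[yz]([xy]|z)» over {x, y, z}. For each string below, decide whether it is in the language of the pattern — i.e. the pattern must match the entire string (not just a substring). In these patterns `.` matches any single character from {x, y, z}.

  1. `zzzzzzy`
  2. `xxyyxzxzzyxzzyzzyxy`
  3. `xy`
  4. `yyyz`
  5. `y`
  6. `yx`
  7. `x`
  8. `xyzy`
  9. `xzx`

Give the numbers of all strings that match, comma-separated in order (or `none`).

1, 4, 5, 7, 8

1 → match
2 → no match
3 → no match
4 → match
5 → match
6 → no match
7 → match
8 → match
9 → no match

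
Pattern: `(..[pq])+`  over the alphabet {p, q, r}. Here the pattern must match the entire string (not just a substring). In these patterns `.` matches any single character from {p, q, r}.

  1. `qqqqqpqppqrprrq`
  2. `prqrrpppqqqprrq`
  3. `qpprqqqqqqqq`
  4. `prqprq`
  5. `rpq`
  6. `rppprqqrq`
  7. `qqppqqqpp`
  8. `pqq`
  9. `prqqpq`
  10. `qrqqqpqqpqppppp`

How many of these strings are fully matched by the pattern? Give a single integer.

1 → match
2 → match
3 → match
4 → match
5 → match
6 → match
7 → match
8 → match
9 → match
10 → match
Total matched: 10

10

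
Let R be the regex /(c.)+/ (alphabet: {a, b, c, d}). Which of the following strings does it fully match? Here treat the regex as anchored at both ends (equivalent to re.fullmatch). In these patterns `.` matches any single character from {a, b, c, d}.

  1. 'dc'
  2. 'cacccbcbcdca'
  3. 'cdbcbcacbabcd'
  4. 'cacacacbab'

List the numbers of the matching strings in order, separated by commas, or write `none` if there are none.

2

1. 'dc' → no match — must start with 'c'
2. 'cacccbcbcdca' → match
3 → no match
4. 'cacacacbab' → no match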